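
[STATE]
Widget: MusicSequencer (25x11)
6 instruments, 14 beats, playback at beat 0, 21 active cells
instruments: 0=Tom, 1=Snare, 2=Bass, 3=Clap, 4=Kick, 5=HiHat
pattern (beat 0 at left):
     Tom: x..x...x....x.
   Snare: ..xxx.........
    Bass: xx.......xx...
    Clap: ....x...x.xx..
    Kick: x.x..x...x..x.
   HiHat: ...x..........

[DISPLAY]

      ▼1234567890123     
   Tom█··█···█····█·     
 Snare··███·········     
  Bass██·······██···     
  Clap····█···█·██··     
  Kick█·█··█···█··█·     
 HiHat···█··········     
                         
                         
                         
                         


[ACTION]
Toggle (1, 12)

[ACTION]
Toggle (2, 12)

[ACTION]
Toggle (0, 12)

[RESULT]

      ▼1234567890123     
   Tom█··█···█······     
 Snare··███·······█·     
  Bass██·······██·█·     
  Clap····█···█·██··     
  Kick█·█··█···█··█·     
 HiHat···█··········     
                         
                         
                         
                         


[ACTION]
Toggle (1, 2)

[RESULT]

      ▼1234567890123     
   Tom█··█···█······     
 Snare···██·······█·     
  Bass██·······██·█·     
  Clap····█···█·██··     
  Kick█·█··█···█··█·     
 HiHat···█··········     
                         
                         
                         
                         


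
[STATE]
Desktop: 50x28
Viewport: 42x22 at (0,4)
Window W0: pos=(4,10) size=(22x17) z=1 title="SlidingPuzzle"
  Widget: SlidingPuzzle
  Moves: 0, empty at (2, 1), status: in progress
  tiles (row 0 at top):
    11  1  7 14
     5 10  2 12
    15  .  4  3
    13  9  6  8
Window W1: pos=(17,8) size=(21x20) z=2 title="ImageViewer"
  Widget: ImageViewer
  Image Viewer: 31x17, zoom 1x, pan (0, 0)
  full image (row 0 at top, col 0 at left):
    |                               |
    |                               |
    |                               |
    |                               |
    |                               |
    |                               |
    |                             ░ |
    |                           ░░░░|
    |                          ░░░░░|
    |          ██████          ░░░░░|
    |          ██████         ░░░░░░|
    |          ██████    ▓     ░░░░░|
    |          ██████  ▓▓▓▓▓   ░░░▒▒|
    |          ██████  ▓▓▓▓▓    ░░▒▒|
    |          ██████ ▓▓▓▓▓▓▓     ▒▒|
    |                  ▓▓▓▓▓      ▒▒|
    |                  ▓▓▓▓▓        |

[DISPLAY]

                                          
                                          
                                          
                                          
                 ┏━━━━━━━━━━━━━━━━━━━┓    
                 ┃ ImageViewer       ┃    
    ┏━━━━━━━━━━━━┠───────────────────┨    
    ┃ SlidingPuzz┃                   ┃    
    ┠────────────┃                   ┃    
    ┃┌────┬────┬─┃                   ┃    
    ┃│ 11 │  1 │ ┃                   ┃    
    ┃├────┼────┼─┃                   ┃    
    ┃│  5 │ 10 │ ┃                   ┃    
    ┃├────┼────┼─┃                   ┃    
    ┃│ 15 │    │ ┃                   ┃    
    ┃├────┼────┼─┃                   ┃    
    ┃│ 13 │  9 │ ┃          ██████   ┃    
    ┃└────┴────┴─┃          ██████   ┃    
    ┃Moves: 0    ┃          ██████   ┃    
    ┃            ┃          ██████  ▓┃    
    ┃            ┃          ██████  ▓┃    
    ┃            ┃          ██████ ▓▓┃    


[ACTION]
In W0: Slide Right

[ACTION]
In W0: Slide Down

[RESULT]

                                          
                                          
                                          
                                          
                 ┏━━━━━━━━━━━━━━━━━━━┓    
                 ┃ ImageViewer       ┃    
    ┏━━━━━━━━━━━━┠───────────────────┨    
    ┃ SlidingPuzz┃                   ┃    
    ┠────────────┃                   ┃    
    ┃┌────┬────┬─┃                   ┃    
    ┃│ 11 │  1 │ ┃                   ┃    
    ┃├────┼────┼─┃                   ┃    
    ┃│    │ 10 │ ┃                   ┃    
    ┃├────┼────┼─┃                   ┃    
    ┃│  5 │ 15 │ ┃                   ┃    
    ┃├────┼────┼─┃                   ┃    
    ┃│ 13 │  9 │ ┃          ██████   ┃    
    ┃└────┴────┴─┃          ██████   ┃    
    ┃Moves: 2    ┃          ██████   ┃    
    ┃            ┃          ██████  ▓┃    
    ┃            ┃          ██████  ▓┃    
    ┃            ┃          ██████ ▓▓┃    


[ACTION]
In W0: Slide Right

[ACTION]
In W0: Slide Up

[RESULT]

                                          
                                          
                                          
                                          
                 ┏━━━━━━━━━━━━━━━━━━━┓    
                 ┃ ImageViewer       ┃    
    ┏━━━━━━━━━━━━┠───────────────────┨    
    ┃ SlidingPuzz┃                   ┃    
    ┠────────────┃                   ┃    
    ┃┌────┬────┬─┃                   ┃    
    ┃│ 11 │  1 │ ┃                   ┃    
    ┃├────┼────┼─┃                   ┃    
    ┃│  5 │ 10 │ ┃                   ┃    
    ┃├────┼────┼─┃                   ┃    
    ┃│    │ 15 │ ┃                   ┃    
    ┃├────┼────┼─┃                   ┃    
    ┃│ 13 │  9 │ ┃          ██████   ┃    
    ┃└────┴────┴─┃          ██████   ┃    
    ┃Moves: 3    ┃          ██████   ┃    
    ┃            ┃          ██████  ▓┃    
    ┃            ┃          ██████  ▓┃    
    ┃            ┃          ██████ ▓▓┃    


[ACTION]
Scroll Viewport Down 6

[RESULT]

                                          
                                          
                 ┏━━━━━━━━━━━━━━━━━━━┓    
                 ┃ ImageViewer       ┃    
    ┏━━━━━━━━━━━━┠───────────────────┨    
    ┃ SlidingPuzz┃                   ┃    
    ┠────────────┃                   ┃    
    ┃┌────┬────┬─┃                   ┃    
    ┃│ 11 │  1 │ ┃                   ┃    
    ┃├────┼────┼─┃                   ┃    
    ┃│  5 │ 10 │ ┃                   ┃    
    ┃├────┼────┼─┃                   ┃    
    ┃│    │ 15 │ ┃                   ┃    
    ┃├────┼────┼─┃                   ┃    
    ┃│ 13 │  9 │ ┃          ██████   ┃    
    ┃└────┴────┴─┃          ██████   ┃    
    ┃Moves: 3    ┃          ██████   ┃    
    ┃            ┃          ██████  ▓┃    
    ┃            ┃          ██████  ▓┃    
    ┃            ┃          ██████ ▓▓┃    
    ┗━━━━━━━━━━━━┃                  ▓┃    
                 ┗━━━━━━━━━━━━━━━━━━━┛    


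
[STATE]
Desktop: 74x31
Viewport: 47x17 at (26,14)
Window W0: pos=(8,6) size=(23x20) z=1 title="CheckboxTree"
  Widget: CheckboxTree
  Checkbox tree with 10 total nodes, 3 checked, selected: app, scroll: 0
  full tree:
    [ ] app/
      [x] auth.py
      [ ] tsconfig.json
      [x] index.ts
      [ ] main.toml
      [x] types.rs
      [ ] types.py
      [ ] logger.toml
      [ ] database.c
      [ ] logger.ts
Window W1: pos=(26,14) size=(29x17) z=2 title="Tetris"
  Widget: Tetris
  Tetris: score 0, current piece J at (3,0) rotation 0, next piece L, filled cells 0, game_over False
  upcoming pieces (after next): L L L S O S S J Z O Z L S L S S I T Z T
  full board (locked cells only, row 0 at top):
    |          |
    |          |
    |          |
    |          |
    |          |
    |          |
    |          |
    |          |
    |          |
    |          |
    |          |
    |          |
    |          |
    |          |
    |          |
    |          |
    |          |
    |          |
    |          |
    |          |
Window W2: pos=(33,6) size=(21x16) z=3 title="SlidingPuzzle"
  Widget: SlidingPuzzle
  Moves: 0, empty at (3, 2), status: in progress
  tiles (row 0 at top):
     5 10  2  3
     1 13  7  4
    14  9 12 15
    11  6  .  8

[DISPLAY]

┏━━━━━━┃│ 14 │  9 │ 12 │ 15┃┓                  
┃ Tetri┃├────┼────┼────┼───┃┃                  
┠──────┃│ 11 │  6 │    │  8┃┨                  
┃      ┃└────┴────┴────┴───┃┃                  
┃      ┃Moves: 0           ┃┃                  
┃      ┃                   ┃┃                  
┃      ┃                   ┃┃                  
┃      ┗━━━━━━━━━━━━━━━━━━━┛┃                  
┃          │                ┃                  
┃          │Score:          ┃                  
┃          │0               ┃                  
┃          │                ┃                  
┃          │                ┃                  
┃          │                ┃                  
┃          │                ┃                  
┃          │                ┃                  
┗━━━━━━━━━━━━━━━━━━━━━━━━━━━┛                  


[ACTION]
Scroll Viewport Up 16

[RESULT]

                                               
                                               
                                               
                                               
                                               
                                               
━━━━┓  ┏━━━━━━━━━━━━━━━━━━━┓                   
    ┃  ┃ SlidingPuzzle     ┃                   
────┨  ┠───────────────────┨                   
    ┃  ┃┌────┬────┬────┬───┃                   
    ┃  ┃│  5 │ 10 │  2 │  3┃                   
son ┃  ┃├────┼────┼────┼───┃                   
    ┃  ┃│  1 │ 13 │  7 │  4┃                   
    ┃  ┃├────┼────┼────┼───┃                   
┏━━━━━━┃│ 14 │  9 │ 12 │ 15┃┓                  
┃ Tetri┃├────┼────┼────┼───┃┃                  
┠──────┃│ 11 │  6 │    │  8┃┨                  


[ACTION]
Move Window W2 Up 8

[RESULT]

       ┏━━━━━━━━━━━━━━━━━━━┓                   
       ┃ SlidingPuzzle     ┃                   
       ┠───────────────────┨                   
       ┃┌────┬────┬────┬───┃                   
       ┃│  5 │ 10 │  2 │  3┃                   
       ┃├────┼────┼────┼───┃                   
━━━━┓  ┃│  1 │ 13 │  7 │  4┃                   
    ┃  ┃├────┼────┼────┼───┃                   
────┨  ┃│ 14 │  9 │ 12 │ 15┃                   
    ┃  ┃├────┼────┼────┼───┃                   
    ┃  ┃│ 11 │  6 │    │  8┃                   
son ┃  ┃└────┴────┴────┴───┃                   
    ┃  ┃Moves: 0           ┃                   
    ┃  ┃                   ┃                   
┏━━━━━━┃                   ┃┓                  
┃ Tetri┗━━━━━━━━━━━━━━━━━━━┛┃                  
┠───────────────────────────┨                  


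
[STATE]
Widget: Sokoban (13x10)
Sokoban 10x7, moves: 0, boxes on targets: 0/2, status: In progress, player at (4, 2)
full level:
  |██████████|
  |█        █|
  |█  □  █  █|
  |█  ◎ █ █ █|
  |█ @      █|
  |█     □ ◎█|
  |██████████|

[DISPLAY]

██████████   
█        █   
█  □  █  █   
█  ◎ █ █ █   
█ @      █   
█     □ ◎█   
██████████   
Moves: 0  0/2
             
             


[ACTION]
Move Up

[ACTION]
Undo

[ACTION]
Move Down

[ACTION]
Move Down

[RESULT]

██████████   
█        █   
█  □  █  █   
█  ◎ █ █ █   
█        █   
█ @   □ ◎█   
██████████   
Moves: 1  0/2
             
             


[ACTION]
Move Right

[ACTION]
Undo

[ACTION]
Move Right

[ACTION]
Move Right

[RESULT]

██████████   
█        █   
█  □  █  █   
█  ◎ █ █ █   
█        █   
█   @ □ ◎█   
██████████   
Moves: 3  0/2
             
             


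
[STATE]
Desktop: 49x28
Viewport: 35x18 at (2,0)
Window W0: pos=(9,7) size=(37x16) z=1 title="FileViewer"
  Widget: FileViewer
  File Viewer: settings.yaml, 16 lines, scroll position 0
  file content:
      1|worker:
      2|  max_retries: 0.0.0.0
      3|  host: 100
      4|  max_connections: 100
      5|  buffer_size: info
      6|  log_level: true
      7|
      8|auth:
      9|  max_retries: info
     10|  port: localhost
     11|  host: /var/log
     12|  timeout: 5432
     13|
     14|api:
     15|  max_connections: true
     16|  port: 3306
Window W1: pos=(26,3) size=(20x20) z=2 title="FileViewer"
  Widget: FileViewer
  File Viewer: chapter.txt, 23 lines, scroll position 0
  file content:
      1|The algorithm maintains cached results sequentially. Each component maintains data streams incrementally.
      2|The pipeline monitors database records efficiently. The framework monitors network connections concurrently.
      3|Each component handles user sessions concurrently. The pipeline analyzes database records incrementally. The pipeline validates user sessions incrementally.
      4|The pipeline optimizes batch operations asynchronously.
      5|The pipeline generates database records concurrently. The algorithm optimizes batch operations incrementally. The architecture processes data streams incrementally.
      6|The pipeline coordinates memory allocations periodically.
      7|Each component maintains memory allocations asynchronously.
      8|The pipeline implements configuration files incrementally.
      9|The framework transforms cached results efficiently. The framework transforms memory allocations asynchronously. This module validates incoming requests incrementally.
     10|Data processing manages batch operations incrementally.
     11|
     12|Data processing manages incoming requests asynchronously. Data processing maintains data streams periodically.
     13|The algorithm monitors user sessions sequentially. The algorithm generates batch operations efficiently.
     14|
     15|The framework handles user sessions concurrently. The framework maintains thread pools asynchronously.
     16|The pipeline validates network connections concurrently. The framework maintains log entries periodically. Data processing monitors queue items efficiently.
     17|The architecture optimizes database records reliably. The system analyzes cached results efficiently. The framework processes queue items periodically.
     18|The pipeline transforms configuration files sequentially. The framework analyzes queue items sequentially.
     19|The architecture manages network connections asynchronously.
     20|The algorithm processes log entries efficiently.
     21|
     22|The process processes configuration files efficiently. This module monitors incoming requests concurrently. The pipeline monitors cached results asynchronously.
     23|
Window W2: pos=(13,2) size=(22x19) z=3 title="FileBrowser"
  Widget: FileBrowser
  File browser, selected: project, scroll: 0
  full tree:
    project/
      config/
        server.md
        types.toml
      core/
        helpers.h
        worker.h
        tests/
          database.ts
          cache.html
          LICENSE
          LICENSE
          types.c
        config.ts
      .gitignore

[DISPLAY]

                                   
                                   
           ┏━━━━━━━━━━━━━━━━━━━━┓  
           ┃ FileBrowser        ┃━━
           ┠────────────────────┨we
           ┃> [-] project/      ┃──
           ┃    [+] config/     ┃ri
       ┏━━━┃    [+] core/       ┃li
       ┃ Fi┃    .gitignore      ┃po
       ┠───┃                    ┃li
       ┃wor┃                    ┃li
       ┃  m┃                    ┃li
       ┃  h┃                    ┃po
       ┃  m┃                    ┃li
       ┃  b┃                    ┃ew
       ┃  l┃                    ┃ce
       ┃   ┃                    ┃  
       ┃aut┃                    ┃ce


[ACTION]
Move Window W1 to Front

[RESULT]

                                   
                                   
           ┏━━━━━━━━━━━━━━━━━━━━┓  
           ┃ FileBrowser┏━━━━━━━━━━
           ┠────────────┃ FileViewe
           ┃> [-] projec┠──────────
           ┃    [+] conf┃The algori
       ┏━━━┃    [+] core┃The pipeli
       ┃ Fi┃    .gitigno┃Each compo
       ┠───┃            ┃The pipeli
       ┃wor┃            ┃The pipeli
       ┃  m┃            ┃The pipeli
       ┃  h┃            ┃Each compo
       ┃  m┃            ┃The pipeli
       ┃  b┃            ┃The framew
       ┃  l┃            ┃Data proce
       ┃   ┃            ┃          
       ┃aut┃            ┃Data proce


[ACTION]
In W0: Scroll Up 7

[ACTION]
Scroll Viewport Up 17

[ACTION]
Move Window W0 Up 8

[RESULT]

       ┏━━━━━━━━━━━━━━━━━━━━━━━━━━━
       ┃ FileViewer                
       ┠───┏━━━━━━━━━━━━━━━━━━━━┓──
       ┃wor┃ FileBrowser┏━━━━━━━━━━
       ┃  m┠────────────┃ FileViewe
       ┃  h┃> [-] projec┠──────────
       ┃  m┃    [+] conf┃The algori
       ┃  b┃    [+] core┃The pipeli
       ┃  l┃    .gitigno┃Each compo
       ┃   ┃            ┃The pipeli
       ┃aut┃            ┃The pipeli
       ┃  m┃            ┃The pipeli
       ┃  p┃            ┃Each compo
       ┃  h┃            ┃The pipeli
       ┃  t┃            ┃The framew
       ┗━━━┃            ┃Data proce
           ┃            ┃          
           ┃            ┃Data proce


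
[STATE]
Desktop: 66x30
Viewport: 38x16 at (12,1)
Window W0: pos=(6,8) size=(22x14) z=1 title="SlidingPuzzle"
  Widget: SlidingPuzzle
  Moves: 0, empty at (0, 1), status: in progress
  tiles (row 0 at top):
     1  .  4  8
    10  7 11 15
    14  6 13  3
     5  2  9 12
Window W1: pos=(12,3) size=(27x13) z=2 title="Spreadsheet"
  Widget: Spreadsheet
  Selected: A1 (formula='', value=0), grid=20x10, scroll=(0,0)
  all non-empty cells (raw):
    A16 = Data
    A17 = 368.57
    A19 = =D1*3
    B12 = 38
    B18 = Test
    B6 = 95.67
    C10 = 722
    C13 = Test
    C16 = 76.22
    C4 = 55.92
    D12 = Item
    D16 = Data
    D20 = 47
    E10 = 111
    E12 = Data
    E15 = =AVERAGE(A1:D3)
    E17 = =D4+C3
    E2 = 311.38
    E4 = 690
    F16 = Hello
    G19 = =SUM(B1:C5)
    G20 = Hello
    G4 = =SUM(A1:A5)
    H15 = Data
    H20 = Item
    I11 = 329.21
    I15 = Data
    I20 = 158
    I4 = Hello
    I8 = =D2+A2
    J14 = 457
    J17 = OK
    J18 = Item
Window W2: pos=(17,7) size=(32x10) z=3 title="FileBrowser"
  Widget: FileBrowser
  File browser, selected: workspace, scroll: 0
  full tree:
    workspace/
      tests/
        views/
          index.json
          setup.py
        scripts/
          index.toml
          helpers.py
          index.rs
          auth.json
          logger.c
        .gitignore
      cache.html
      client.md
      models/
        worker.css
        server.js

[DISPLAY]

                                      
                                      
┏━━━━━━━━━━━━━━━━━━━━━━━━━┓           
┃ Spreadsheet             ┃           
┠─────────────────────────┨           
┃A1:                      ┃           
┃    ┏━━━━━━━━━━━━━━━━━━━━━━━━━━━━━━┓ 
┃----┃ FileBrowser                  ┃ 
┃  1 ┠──────────────────────────────┨ 
┃  2 ┃> [-] workspace/              ┃ 
┃  3 ┃    [+] tests/                ┃ 
┃  4 ┃    cache.html                ┃ 
┃  5 ┃    client.md                 ┃ 
┃  6 ┃    [+] models/               ┃ 
┗━━━━┃                              ┃ 
│  6 ┗━━━━━━━━━━━━━━━━━━━━━━━━━━━━━━┛ 


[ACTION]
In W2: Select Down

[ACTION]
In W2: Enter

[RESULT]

                                      
                                      
┏━━━━━━━━━━━━━━━━━━━━━━━━━┓           
┃ Spreadsheet             ┃           
┠─────────────────────────┨           
┃A1:                      ┃           
┃    ┏━━━━━━━━━━━━━━━━━━━━━━━━━━━━━━┓ 
┃----┃ FileBrowser                  ┃ 
┃  1 ┠──────────────────────────────┨ 
┃  2 ┃  [-] workspace/              ┃ 
┃  3 ┃  > [-] tests/                ┃ 
┃  4 ┃      [+] views/              ┃ 
┃  5 ┃      [+] scripts/            ┃ 
┃  6 ┃      .gitignore              ┃ 
┗━━━━┃    cache.html                ┃ 
│  6 ┗━━━━━━━━━━━━━━━━━━━━━━━━━━━━━━┛ 


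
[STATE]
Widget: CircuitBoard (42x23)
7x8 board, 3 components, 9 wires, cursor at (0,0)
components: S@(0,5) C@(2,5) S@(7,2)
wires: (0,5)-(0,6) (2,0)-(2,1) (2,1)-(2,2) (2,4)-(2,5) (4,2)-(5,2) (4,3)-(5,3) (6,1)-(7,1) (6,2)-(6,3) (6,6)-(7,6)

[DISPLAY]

   0 1 2 3 4 5 6                          
0  [.]                  S ─ ·             
                                          
1                                         
                                          
2   · ─ · ─ ·       · ─ C                 
                                          
3                                         
                                          
4           ·   ·                         
            │   │                         
5           ·   ·                         
                                          
6       ·   · ─ ·           ·             
        │                   │             
7       ·   S               ·             
Cursor: (0,0)                             
                                          
                                          
                                          
                                          
                                          
                                          


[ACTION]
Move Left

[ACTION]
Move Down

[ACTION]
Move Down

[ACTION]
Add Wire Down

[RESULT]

   0 1 2 3 4 5 6                          
0                       S ─ ·             
                                          
1                                         
                                          
2  [.]─ · ─ ·       · ─ C                 
    │                                     
3   ·                                     
                                          
4           ·   ·                         
            │   │                         
5           ·   ·                         
                                          
6       ·   · ─ ·           ·             
        │                   │             
7       ·   S               ·             
Cursor: (2,0)                             
                                          
                                          
                                          
                                          
                                          
                                          


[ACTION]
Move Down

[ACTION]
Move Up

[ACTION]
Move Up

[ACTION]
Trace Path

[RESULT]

   0 1 2 3 4 5 6                          
0                       S ─ ·             
                                          
1  [.]                                    
                                          
2   · ─ · ─ ·       · ─ C                 
    │                                     
3   ·                                     
                                          
4           ·   ·                         
            │   │                         
5           ·   ·                         
                                          
6       ·   · ─ ·           ·             
        │                   │             
7       ·   S               ·             
Cursor: (1,0)  Trace: No connections      
                                          
                                          
                                          
                                          
                                          
                                          


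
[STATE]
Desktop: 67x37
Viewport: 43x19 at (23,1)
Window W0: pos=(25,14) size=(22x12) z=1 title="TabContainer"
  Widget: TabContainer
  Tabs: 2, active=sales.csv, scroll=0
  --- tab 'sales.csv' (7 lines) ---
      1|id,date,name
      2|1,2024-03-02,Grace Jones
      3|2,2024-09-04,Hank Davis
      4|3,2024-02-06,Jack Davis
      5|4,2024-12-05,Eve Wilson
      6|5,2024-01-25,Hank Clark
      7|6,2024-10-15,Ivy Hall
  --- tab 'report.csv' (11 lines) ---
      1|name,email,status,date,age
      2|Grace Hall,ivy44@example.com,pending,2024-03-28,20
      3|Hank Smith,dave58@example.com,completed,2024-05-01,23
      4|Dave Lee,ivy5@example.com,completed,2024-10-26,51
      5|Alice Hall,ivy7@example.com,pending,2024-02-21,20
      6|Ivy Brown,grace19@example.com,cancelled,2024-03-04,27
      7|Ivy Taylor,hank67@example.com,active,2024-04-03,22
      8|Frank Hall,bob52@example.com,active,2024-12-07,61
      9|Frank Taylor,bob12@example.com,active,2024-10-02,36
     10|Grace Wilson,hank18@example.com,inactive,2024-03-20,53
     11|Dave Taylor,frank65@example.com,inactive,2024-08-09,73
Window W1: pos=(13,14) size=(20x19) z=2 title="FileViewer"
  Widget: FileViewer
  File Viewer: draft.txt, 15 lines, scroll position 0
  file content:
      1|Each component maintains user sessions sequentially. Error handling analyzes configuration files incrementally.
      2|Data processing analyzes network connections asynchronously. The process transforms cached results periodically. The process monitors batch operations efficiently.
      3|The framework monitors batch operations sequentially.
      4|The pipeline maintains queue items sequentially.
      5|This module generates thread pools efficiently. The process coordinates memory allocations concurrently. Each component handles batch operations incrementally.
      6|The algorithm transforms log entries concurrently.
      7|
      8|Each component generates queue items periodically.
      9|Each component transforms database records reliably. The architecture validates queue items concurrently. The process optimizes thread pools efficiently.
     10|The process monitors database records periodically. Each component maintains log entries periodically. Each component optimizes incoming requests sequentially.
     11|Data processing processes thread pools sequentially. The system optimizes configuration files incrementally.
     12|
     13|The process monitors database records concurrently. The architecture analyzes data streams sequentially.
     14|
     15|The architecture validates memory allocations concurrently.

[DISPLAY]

                                           
                                           
                                           
                                           
                                           
                                           
                                           
                                           
                                           
                                           
                                           
                                           
                                           
━━━━━━━━━┓━━━━━━━━━━━━━┓                   
er       ┃tainer       ┃                   
─────────┨─────────────┨                   
onent ma▲┃csv]│ report.┃                   
essing a█┃─────────────┃                   
work mon░┃,name        ┃                   


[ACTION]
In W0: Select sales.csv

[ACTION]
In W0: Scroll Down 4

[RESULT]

                                           
                                           
                                           
                                           
                                           
                                           
                                           
                                           
                                           
                                           
                                           
                                           
                                           
━━━━━━━━━┓━━━━━━━━━━━━━┓                   
er       ┃tainer       ┃                   
─────────┨─────────────┨                   
onent ma▲┃csv]│ report.┃                   
essing a█┃─────────────┃                   
work mon░┃12-05,Eve Wil┃                   


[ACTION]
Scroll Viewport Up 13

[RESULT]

                                           
                                           
                                           
                                           
                                           
                                           
                                           
                                           
                                           
                                           
                                           
                                           
                                           
                                           
━━━━━━━━━┓━━━━━━━━━━━━━┓                   
er       ┃tainer       ┃                   
─────────┨─────────────┨                   
onent ma▲┃csv]│ report.┃                   
essing a█┃─────────────┃                   


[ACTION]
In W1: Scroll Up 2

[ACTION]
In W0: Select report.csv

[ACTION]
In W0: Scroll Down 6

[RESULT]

                                           
                                           
                                           
                                           
                                           
                                           
                                           
                                           
                                           
                                           
                                           
                                           
                                           
                                           
━━━━━━━━━┓━━━━━━━━━━━━━┓                   
er       ┃tainer       ┃                   
─────────┨─────────────┨                   
onent ma▲┃csv │[report.┃                   
essing a█┃─────────────┃                   


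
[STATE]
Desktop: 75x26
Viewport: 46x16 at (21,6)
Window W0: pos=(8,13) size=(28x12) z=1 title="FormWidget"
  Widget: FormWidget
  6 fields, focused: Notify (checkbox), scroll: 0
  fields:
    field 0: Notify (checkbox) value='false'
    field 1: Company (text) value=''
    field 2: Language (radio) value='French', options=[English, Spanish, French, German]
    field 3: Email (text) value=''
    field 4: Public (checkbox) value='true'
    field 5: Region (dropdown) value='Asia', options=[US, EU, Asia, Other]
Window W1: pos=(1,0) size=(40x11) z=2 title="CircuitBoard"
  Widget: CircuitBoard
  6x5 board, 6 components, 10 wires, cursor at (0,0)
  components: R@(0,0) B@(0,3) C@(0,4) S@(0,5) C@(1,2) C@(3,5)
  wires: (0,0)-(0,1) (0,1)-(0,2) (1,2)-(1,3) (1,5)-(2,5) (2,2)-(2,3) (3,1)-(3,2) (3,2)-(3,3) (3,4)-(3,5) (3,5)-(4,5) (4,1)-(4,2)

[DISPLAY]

     ·             ┃                          
     │             ┃                          
     ·             ┃                          
                   ┃                          
━━━━━━━━━━━━━━━━━━━┛                          
                                              
                                              
━━━━━━━━━━━━━━┓                               
              ┃                               
──────────────┨                               
  [ ]         ┃                               
  [          ]┃                               
  ( ) English ┃                               
  [          ]┃                               
  [x]         ┃                               
  [Asia     ▼]┃                               


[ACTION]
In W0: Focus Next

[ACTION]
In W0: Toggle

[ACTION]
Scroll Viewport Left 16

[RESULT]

         C ─ ·       ·             ┃          
                     │             ┃          
         · ─ ·       ·             ┃          
                                   ┃          
━━━━━━━━━━━━━━━━━━━━━━━━━━━━━━━━━━━┛          
                                              
                                              
   ┏━━━━━━━━━━━━━━━━━━━━━━━━━━┓               
   ┃ FormWidget               ┃               
   ┠──────────────────────────┨               
   ┃  Notify:     [ ]         ┃               
   ┃> Company:    [          ]┃               
   ┃  Language:   ( ) English ┃               
   ┃  Email:      [          ]┃               
   ┃  Public:     [x]         ┃               
   ┃  Region:     [Asia     ▼]┃               


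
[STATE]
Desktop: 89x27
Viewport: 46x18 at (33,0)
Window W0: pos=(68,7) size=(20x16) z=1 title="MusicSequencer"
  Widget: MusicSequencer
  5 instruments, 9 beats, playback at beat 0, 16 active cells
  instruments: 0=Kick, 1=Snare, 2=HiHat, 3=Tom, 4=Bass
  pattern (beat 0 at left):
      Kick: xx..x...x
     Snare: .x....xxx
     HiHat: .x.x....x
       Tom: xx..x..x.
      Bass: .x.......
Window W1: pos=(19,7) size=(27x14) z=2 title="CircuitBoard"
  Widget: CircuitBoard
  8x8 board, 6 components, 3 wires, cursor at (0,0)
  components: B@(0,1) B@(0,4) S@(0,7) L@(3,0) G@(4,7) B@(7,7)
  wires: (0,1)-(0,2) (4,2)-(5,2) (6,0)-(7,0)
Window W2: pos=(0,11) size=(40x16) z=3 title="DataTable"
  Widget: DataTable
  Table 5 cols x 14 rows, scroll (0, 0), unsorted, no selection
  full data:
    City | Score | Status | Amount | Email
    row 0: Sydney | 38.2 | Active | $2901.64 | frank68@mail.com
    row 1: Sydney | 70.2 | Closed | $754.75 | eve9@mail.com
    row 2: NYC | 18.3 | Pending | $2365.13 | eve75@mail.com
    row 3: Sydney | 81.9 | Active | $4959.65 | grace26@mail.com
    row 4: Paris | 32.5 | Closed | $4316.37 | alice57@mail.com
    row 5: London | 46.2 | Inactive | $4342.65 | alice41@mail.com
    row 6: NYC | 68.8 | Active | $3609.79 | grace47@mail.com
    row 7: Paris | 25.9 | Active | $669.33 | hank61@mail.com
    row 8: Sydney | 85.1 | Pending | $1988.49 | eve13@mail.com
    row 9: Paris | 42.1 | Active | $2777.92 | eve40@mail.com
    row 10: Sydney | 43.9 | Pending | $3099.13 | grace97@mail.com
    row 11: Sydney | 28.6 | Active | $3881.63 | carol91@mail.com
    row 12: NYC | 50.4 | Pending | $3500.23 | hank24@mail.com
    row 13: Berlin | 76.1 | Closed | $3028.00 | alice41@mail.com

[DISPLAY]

                                              
                                              
                                              
                                              
                                              
                                              
                                              
━━━━━━━━━━━━┓                      ┏━━━━━━━━━━
            ┃                      ┃ MusicSequ
────────────┨                      ┠──────────
5 6 7       ┃                      ┃      ▼123
━━━━━━┓B    ┃                      ┃  Kick██··
      ┃     ┃                      ┃ Snare·█··
──────┨     ┃                      ┃ HiHat·█·█
mail  ┃     ┃                      ┃   Tom██··
──────┃     ┃                      ┃  Bass·█··
rank68┃     ┃                      ┃          
ve9@ma┃     ┃                      ┃          


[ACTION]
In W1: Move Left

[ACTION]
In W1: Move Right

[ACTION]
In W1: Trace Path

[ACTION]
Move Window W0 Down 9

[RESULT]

                                              
                                              
                                              
                                              
                                              
                                              
                                              
━━━━━━━━━━━━┓                                 
            ┃                                 
────────────┨                                 
5 6 7       ┃                                 
━━━━━━┓B    ┃                      ┏━━━━━━━━━━
      ┃     ┃                      ┃ MusicSequ
──────┨     ┃                      ┠──────────
mail  ┃     ┃                      ┃      ▼123
──────┃     ┃                      ┃  Kick██··
rank68┃     ┃                      ┃ Snare·█··
ve9@ma┃     ┃                      ┃ HiHat·█·█


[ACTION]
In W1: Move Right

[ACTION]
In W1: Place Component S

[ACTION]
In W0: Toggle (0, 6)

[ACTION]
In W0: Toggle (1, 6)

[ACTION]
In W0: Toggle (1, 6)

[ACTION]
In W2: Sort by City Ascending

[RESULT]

                                              
                                              
                                              
                                              
                                              
                                              
                                              
━━━━━━━━━━━━┓                                 
            ┃                                 
────────────┨                                 
5 6 7       ┃                                 
━━━━━━┓B    ┃                      ┏━━━━━━━━━━
      ┃     ┃                      ┃ MusicSequ
──────┨     ┃                      ┠──────────
mail  ┃     ┃                      ┃      ▼123
──────┃     ┃                      ┃  Kick██··
lice41┃     ┃                      ┃ Snare·█··
lice41┃     ┃                      ┃ HiHat·█·█
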